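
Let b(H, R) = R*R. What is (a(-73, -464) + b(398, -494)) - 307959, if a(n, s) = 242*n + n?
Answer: -81662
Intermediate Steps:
b(H, R) = R**2
a(n, s) = 243*n
(a(-73, -464) + b(398, -494)) - 307959 = (243*(-73) + (-494)**2) - 307959 = (-17739 + 244036) - 307959 = 226297 - 307959 = -81662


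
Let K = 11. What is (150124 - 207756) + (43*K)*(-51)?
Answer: -81755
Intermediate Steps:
(150124 - 207756) + (43*K)*(-51) = (150124 - 207756) + (43*11)*(-51) = -57632 + 473*(-51) = -57632 - 24123 = -81755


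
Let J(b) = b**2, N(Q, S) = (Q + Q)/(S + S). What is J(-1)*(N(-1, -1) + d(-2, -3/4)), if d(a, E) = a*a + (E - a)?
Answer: 25/4 ≈ 6.2500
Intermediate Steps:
N(Q, S) = Q/S (N(Q, S) = (2*Q)/((2*S)) = (2*Q)*(1/(2*S)) = Q/S)
d(a, E) = E + a**2 - a (d(a, E) = a**2 + (E - a) = E + a**2 - a)
J(-1)*(N(-1, -1) + d(-2, -3/4)) = (-1)**2*(-1/(-1) + (-3/4 + (-2)**2 - 1*(-2))) = 1*(-1*(-1) + (-3*1/4 + 4 + 2)) = 1*(1 + (-3/4 + 4 + 2)) = 1*(1 + 21/4) = 1*(25/4) = 25/4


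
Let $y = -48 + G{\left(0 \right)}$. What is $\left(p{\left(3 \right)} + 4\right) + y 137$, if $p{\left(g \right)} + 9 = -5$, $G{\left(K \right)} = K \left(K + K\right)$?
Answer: $-6586$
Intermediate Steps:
$G{\left(K \right)} = 2 K^{2}$ ($G{\left(K \right)} = K 2 K = 2 K^{2}$)
$p{\left(g \right)} = -14$ ($p{\left(g \right)} = -9 - 5 = -14$)
$y = -48$ ($y = -48 + 2 \cdot 0^{2} = -48 + 2 \cdot 0 = -48 + 0 = -48$)
$\left(p{\left(3 \right)} + 4\right) + y 137 = \left(-14 + 4\right) - 6576 = -10 - 6576 = -6586$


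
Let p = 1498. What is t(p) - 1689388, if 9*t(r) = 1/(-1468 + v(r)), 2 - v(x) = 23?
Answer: -22639488589/13401 ≈ -1.6894e+6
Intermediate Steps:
v(x) = -21 (v(x) = 2 - 1*23 = 2 - 23 = -21)
t(r) = -1/13401 (t(r) = 1/(9*(-1468 - 21)) = (⅑)/(-1489) = (⅑)*(-1/1489) = -1/13401)
t(p) - 1689388 = -1/13401 - 1689388 = -22639488589/13401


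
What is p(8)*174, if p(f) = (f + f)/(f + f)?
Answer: 174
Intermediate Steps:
p(f) = 1 (p(f) = (2*f)/((2*f)) = (2*f)*(1/(2*f)) = 1)
p(8)*174 = 1*174 = 174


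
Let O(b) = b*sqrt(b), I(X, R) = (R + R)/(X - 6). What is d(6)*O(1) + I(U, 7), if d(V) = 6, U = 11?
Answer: 44/5 ≈ 8.8000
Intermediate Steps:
I(X, R) = 2*R/(-6 + X) (I(X, R) = (2*R)/(-6 + X) = 2*R/(-6 + X))
O(b) = b**(3/2)
d(6)*O(1) + I(U, 7) = 6*1**(3/2) + 2*7/(-6 + 11) = 6*1 + 2*7/5 = 6 + 2*7*(1/5) = 6 + 14/5 = 44/5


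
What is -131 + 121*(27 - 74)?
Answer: -5818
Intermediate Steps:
-131 + 121*(27 - 74) = -131 + 121*(-47) = -131 - 5687 = -5818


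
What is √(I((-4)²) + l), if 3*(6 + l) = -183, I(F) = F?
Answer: I*√51 ≈ 7.1414*I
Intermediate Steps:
l = -67 (l = -6 + (⅓)*(-183) = -6 - 61 = -67)
√(I((-4)²) + l) = √((-4)² - 67) = √(16 - 67) = √(-51) = I*√51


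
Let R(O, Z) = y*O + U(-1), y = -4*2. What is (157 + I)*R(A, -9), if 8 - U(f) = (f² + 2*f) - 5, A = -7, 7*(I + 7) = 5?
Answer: 10550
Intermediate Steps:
I = -44/7 (I = -7 + (⅐)*5 = -7 + 5/7 = -44/7 ≈ -6.2857)
U(f) = 13 - f² - 2*f (U(f) = 8 - ((f² + 2*f) - 5) = 8 - (-5 + f² + 2*f) = 8 + (5 - f² - 2*f) = 13 - f² - 2*f)
y = -8 (y = -4*2 = -8)
R(O, Z) = 14 - 8*O (R(O, Z) = -8*O + (13 - 1*(-1)² - 2*(-1)) = -8*O + (13 - 1*1 + 2) = -8*O + (13 - 1 + 2) = -8*O + 14 = 14 - 8*O)
(157 + I)*R(A, -9) = (157 - 44/7)*(14 - 8*(-7)) = 1055*(14 + 56)/7 = (1055/7)*70 = 10550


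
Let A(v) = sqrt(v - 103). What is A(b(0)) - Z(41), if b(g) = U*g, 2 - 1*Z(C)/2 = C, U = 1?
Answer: 78 + I*sqrt(103) ≈ 78.0 + 10.149*I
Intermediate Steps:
Z(C) = 4 - 2*C
b(g) = g (b(g) = 1*g = g)
A(v) = sqrt(-103 + v)
A(b(0)) - Z(41) = sqrt(-103 + 0) - (4 - 2*41) = sqrt(-103) - (4 - 82) = I*sqrt(103) - 1*(-78) = I*sqrt(103) + 78 = 78 + I*sqrt(103)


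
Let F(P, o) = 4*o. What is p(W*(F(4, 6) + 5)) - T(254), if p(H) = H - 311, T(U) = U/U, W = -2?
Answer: -370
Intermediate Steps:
T(U) = 1
p(H) = -311 + H
p(W*(F(4, 6) + 5)) - T(254) = (-311 - 2*(4*6 + 5)) - 1*1 = (-311 - 2*(24 + 5)) - 1 = (-311 - 2*29) - 1 = (-311 - 58) - 1 = -369 - 1 = -370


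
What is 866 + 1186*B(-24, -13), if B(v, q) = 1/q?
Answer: 10072/13 ≈ 774.77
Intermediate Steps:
866 + 1186*B(-24, -13) = 866 + 1186/(-13) = 866 + 1186*(-1/13) = 866 - 1186/13 = 10072/13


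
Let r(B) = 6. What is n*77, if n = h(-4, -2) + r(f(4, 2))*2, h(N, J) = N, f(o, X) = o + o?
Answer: 616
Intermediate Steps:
f(o, X) = 2*o
n = 8 (n = -4 + 6*2 = -4 + 12 = 8)
n*77 = 8*77 = 616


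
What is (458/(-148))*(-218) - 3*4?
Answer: 24517/37 ≈ 662.62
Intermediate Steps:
(458/(-148))*(-218) - 3*4 = (458*(-1/148))*(-218) - 12 = -229/74*(-218) - 12 = 24961/37 - 12 = 24517/37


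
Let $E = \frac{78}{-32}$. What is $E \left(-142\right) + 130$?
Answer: $\frac{3809}{8} \approx 476.13$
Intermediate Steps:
$E = - \frac{39}{16}$ ($E = 78 \left(- \frac{1}{32}\right) = - \frac{39}{16} \approx -2.4375$)
$E \left(-142\right) + 130 = \left(- \frac{39}{16}\right) \left(-142\right) + 130 = \frac{2769}{8} + 130 = \frac{3809}{8}$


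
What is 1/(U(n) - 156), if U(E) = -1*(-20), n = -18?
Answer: -1/136 ≈ -0.0073529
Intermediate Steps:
U(E) = 20
1/(U(n) - 156) = 1/(20 - 156) = 1/(-136) = -1/136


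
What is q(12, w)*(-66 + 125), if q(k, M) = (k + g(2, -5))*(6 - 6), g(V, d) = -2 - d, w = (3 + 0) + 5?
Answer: 0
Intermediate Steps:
w = 8 (w = 3 + 5 = 8)
q(k, M) = 0 (q(k, M) = (k + (-2 - 1*(-5)))*(6 - 6) = (k + (-2 + 5))*0 = (k + 3)*0 = (3 + k)*0 = 0)
q(12, w)*(-66 + 125) = 0*(-66 + 125) = 0*59 = 0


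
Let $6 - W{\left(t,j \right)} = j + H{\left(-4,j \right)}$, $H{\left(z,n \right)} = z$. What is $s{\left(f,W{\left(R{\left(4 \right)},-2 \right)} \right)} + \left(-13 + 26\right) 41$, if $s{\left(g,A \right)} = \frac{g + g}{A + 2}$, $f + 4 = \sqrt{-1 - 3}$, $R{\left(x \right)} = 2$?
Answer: $\frac{3727}{7} + \frac{2 i}{7} \approx 532.43 + 0.28571 i$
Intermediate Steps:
$W{\left(t,j \right)} = 10 - j$ ($W{\left(t,j \right)} = 6 - \left(j - 4\right) = 6 - \left(-4 + j\right) = 10 - j$)
$f = -4 + 2 i$ ($f = -4 + \sqrt{-1 - 3} = -4 + \sqrt{-4} = -4 + 2 i \approx -4.0 + 2.0 i$)
$s{\left(g,A \right)} = \frac{2 g}{2 + A}$
$s{\left(f,W{\left(R{\left(4 \right)},-2 \right)} \right)} + \left(-13 + 26\right) 41 = \frac{2 \left(-4 + 2 i\right)}{2 + \left(10 - -2\right)} + \left(-13 + 26\right) 41 = \frac{2 \left(-4 + 2 i\right)}{2 + \left(10 + 2\right)} + 13 \cdot 41 = \frac{2 \left(-4 + 2 i\right)}{2 + 12} + 533 = \frac{2 \left(-4 + 2 i\right)}{14} + 533 = 2 \left(-4 + 2 i\right) \frac{1}{14} + 533 = \left(- \frac{4}{7} + \frac{2 i}{7}\right) + 533 = \frac{3727}{7} + \frac{2 i}{7}$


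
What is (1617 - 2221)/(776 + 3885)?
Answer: -604/4661 ≈ -0.12959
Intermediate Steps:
(1617 - 2221)/(776 + 3885) = -604/4661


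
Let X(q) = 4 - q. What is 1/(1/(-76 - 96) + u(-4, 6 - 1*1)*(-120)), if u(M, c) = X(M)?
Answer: -172/165121 ≈ -0.0010417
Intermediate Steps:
u(M, c) = 4 - M
1/(1/(-76 - 96) + u(-4, 6 - 1*1)*(-120)) = 1/(1/(-76 - 96) + (4 - 1*(-4))*(-120)) = 1/(1/(-172) + (4 + 4)*(-120)) = 1/(-1/172 + 8*(-120)) = 1/(-1/172 - 960) = 1/(-165121/172) = -172/165121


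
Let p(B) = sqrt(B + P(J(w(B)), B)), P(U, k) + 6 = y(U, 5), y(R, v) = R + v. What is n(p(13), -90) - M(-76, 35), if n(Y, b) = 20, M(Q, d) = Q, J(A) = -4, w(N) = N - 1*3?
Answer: 96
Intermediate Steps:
w(N) = -3 + N (w(N) = N - 3 = -3 + N)
P(U, k) = -1 + U (P(U, k) = -6 + (U + 5) = -6 + (5 + U) = -1 + U)
p(B) = sqrt(-5 + B) (p(B) = sqrt(B + (-1 - 4)) = sqrt(B - 5) = sqrt(-5 + B))
n(p(13), -90) - M(-76, 35) = 20 - 1*(-76) = 20 + 76 = 96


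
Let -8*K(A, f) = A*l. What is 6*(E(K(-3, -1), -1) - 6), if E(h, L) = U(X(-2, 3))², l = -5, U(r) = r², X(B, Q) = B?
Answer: 60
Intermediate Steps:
K(A, f) = 5*A/8 (K(A, f) = -A*(-5)/8 = -(-5)*A/8 = 5*A/8)
E(h, L) = 16 (E(h, L) = ((-2)²)² = 4² = 16)
6*(E(K(-3, -1), -1) - 6) = 6*(16 - 6) = 6*10 = 60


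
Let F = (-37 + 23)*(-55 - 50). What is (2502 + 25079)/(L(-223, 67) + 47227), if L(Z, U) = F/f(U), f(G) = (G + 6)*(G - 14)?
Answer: 106710889/182722733 ≈ 0.58400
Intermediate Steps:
F = 1470 (F = -14*(-105) = 1470)
f(G) = (-14 + G)*(6 + G) (f(G) = (6 + G)*(-14 + G) = (-14 + G)*(6 + G))
L(Z, U) = 1470/(-84 + U**2 - 8*U)
(2502 + 25079)/(L(-223, 67) + 47227) = (2502 + 25079)/(1470/(-84 + 67**2 - 8*67) + 47227) = 27581/(1470/(-84 + 4489 - 536) + 47227) = 27581/(1470/3869 + 47227) = 27581/(182722733/3869) = 27581*(3869/182722733) = 106710889/182722733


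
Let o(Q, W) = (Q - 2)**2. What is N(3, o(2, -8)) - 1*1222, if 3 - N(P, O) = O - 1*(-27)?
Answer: -1246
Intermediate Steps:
o(Q, W) = (-2 + Q)**2
N(P, O) = -24 - O (N(P, O) = 3 - (O - 1*(-27)) = 3 - (O + 27) = 3 - (27 + O) = 3 + (-27 - O) = -24 - O)
N(3, o(2, -8)) - 1*1222 = (-24 - (-2 + 2)**2) - 1*1222 = (-24 - 1*0**2) - 1222 = (-24 - 1*0) - 1222 = (-24 + 0) - 1222 = -24 - 1222 = -1246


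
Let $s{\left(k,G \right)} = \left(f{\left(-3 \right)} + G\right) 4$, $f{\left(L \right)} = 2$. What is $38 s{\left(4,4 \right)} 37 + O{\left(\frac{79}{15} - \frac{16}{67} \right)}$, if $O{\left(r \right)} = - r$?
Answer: $\frac{33907667}{1005} \approx 33739.0$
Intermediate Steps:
$s{\left(k,G \right)} = 8 + 4 G$ ($s{\left(k,G \right)} = \left(2 + G\right) 4 = 8 + 4 G$)
$38 s{\left(4,4 \right)} 37 + O{\left(\frac{79}{15} - \frac{16}{67} \right)} = 38 \left(8 + 4 \cdot 4\right) 37 - \left(\frac{79}{15} - \frac{16}{67}\right) = 38 \left(8 + 16\right) 37 - \left(79 \cdot \frac{1}{15} - \frac{16}{67}\right) = 38 \cdot 24 \cdot 37 - \left(\frac{79}{15} - \frac{16}{67}\right) = 38 \cdot 888 - \frac{5053}{1005} = 33744 - \frac{5053}{1005} = \frac{33907667}{1005}$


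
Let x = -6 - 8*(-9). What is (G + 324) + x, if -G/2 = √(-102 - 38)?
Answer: 390 - 4*I*√35 ≈ 390.0 - 23.664*I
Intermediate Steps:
G = -4*I*√35 (G = -2*√(-102 - 38) = -4*I*√35 ≈ -23.664*I)
x = 66 (x = -6 + 72 = 66)
(G + 324) + x = (-4*I*√35 + 324) + 66 = (324 - 4*I*√35) + 66 = 390 - 4*I*√35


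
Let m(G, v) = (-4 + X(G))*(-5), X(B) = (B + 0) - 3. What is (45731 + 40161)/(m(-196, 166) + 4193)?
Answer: 21473/1302 ≈ 16.492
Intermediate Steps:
X(B) = -3 + B (X(B) = B - 3 = -3 + B)
m(G, v) = 35 - 5*G (m(G, v) = (-4 + (-3 + G))*(-5) = (-7 + G)*(-5) = 35 - 5*G)
(45731 + 40161)/(m(-196, 166) + 4193) = (45731 + 40161)/((35 - 5*(-196)) + 4193) = 85892/((35 + 980) + 4193) = 85892/(1015 + 4193) = 85892/5208 = 85892*(1/5208) = 21473/1302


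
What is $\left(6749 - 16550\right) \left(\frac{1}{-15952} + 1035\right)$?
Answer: $- \frac{161817636519}{15952} \approx -1.0144 \cdot 10^{7}$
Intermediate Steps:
$\left(6749 - 16550\right) \left(\frac{1}{-15952} + 1035\right) = - 9801 \left(- \frac{1}{15952} + 1035\right) = \left(-9801\right) \frac{16510319}{15952} = - \frac{161817636519}{15952}$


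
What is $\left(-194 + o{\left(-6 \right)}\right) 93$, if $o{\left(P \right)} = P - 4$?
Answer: $-18972$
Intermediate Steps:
$o{\left(P \right)} = -4 + P$ ($o{\left(P \right)} = P - 4 = -4 + P$)
$\left(-194 + o{\left(-6 \right)}\right) 93 = \left(-194 - 10\right) 93 = \left(-204\right) 93 = -18972$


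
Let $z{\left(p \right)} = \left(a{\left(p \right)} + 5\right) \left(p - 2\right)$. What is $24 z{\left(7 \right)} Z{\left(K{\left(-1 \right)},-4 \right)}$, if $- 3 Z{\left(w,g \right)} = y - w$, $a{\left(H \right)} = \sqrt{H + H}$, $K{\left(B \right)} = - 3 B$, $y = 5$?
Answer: $-400 - 80 \sqrt{14} \approx -699.33$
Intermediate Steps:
$a{\left(H \right)} = \sqrt{2} \sqrt{H}$ ($a{\left(H \right)} = \sqrt{2 H} = \sqrt{2} \sqrt{H}$)
$Z{\left(w,g \right)} = - \frac{5}{3} + \frac{w}{3}$ ($Z{\left(w,g \right)} = - \frac{5 - w}{3} = - \frac{5}{3} + \frac{w}{3}$)
$z{\left(p \right)} = \left(-2 + p\right) \left(5 + \sqrt{2} \sqrt{p}\right)$ ($z{\left(p \right)} = \left(\sqrt{2} \sqrt{p} + 5\right) \left(p - 2\right) = \left(5 + \sqrt{2} \sqrt{p}\right) \left(p - 2\right) = \left(5 + \sqrt{2} \sqrt{p}\right) \left(-2 + p\right) = \left(-2 + p\right) \left(5 + \sqrt{2} \sqrt{p}\right)$)
$24 z{\left(7 \right)} Z{\left(K{\left(-1 \right)},-4 \right)} = 24 \left(-10 + 5 \cdot 7 + \sqrt{2} \cdot 7^{\frac{3}{2}} - 2 \sqrt{2} \sqrt{7}\right) \left(- \frac{5}{3} + \frac{\left(-3\right) \left(-1\right)}{3}\right) = 24 \left(-10 + 35 + \sqrt{2} \cdot 7 \sqrt{7} - 2 \sqrt{14}\right) \left(- \frac{5}{3} + \frac{1}{3} \cdot 3\right) = 24 \left(-10 + 35 + 7 \sqrt{14} - 2 \sqrt{14}\right) \left(- \frac{5}{3} + 1\right) = 24 \left(25 + 5 \sqrt{14}\right) \left(- \frac{2}{3}\right) = \left(600 + 120 \sqrt{14}\right) \left(- \frac{2}{3}\right) = -400 - 80 \sqrt{14}$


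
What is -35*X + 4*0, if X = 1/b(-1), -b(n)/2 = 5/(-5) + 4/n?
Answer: -7/2 ≈ -3.5000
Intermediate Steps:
b(n) = 2 - 8/n (b(n) = -2*(5/(-5) + 4/n) = -2*(5*(-⅕) + 4/n) = -2*(-1 + 4/n) = 2 - 8/n)
X = ⅒ (X = 1/(2 - 8/(-1)) = 1/(2 - 8*(-1)) = 1/(2 + 8) = 1/10 = ⅒ ≈ 0.10000)
-35*X + 4*0 = -35*⅒ + 4*0 = -7/2 + 0 = -7/2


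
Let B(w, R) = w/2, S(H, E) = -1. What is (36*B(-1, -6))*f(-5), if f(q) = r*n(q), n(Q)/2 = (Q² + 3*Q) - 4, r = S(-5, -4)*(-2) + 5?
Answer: -1512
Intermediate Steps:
B(w, R) = w/2 (B(w, R) = w*(½) = w/2)
r = 7 (r = -1*(-2) + 5 = 2 + 5 = 7)
n(Q) = -8 + 2*Q² + 6*Q (n(Q) = 2*((Q² + 3*Q) - 4) = 2*(-4 + Q² + 3*Q) = -8 + 2*Q² + 6*Q)
f(q) = -56 + 14*q² + 42*q (f(q) = 7*(-8 + 2*q² + 6*q) = -56 + 14*q² + 42*q)
(36*B(-1, -6))*f(-5) = (36*((½)*(-1)))*(-56 + 14*(-5)² + 42*(-5)) = (36*(-½))*(-56 + 14*25 - 210) = -18*(-56 + 350 - 210) = -18*84 = -1512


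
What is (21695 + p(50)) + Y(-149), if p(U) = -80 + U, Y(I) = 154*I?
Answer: -1281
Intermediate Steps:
(21695 + p(50)) + Y(-149) = (21695 + (-80 + 50)) + 154*(-149) = (21695 - 30) - 22946 = 21665 - 22946 = -1281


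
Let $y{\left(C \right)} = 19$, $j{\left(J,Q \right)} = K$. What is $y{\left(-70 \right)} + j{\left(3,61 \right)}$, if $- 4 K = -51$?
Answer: $\frac{127}{4} \approx 31.75$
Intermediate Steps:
$K = \frac{51}{4}$ ($K = \left(- \frac{1}{4}\right) \left(-51\right) = \frac{51}{4} \approx 12.75$)
$j{\left(J,Q \right)} = \frac{51}{4}$
$y{\left(-70 \right)} + j{\left(3,61 \right)} = 19 + \frac{51}{4} = \frac{127}{4}$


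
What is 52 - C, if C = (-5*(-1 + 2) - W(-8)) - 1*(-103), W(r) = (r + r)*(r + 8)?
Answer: -46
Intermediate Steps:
W(r) = 2*r*(8 + r) (W(r) = (2*r)*(8 + r) = 2*r*(8 + r))
C = 98 (C = (-5*(-1 + 2) - 2*(-8)*(8 - 8)) - 1*(-103) = (-5*1 - 2*(-8)*0) + 103 = (-5 - 1*0) + 103 = (-5 + 0) + 103 = -5 + 103 = 98)
52 - C = 52 - 1*98 = 52 - 98 = -46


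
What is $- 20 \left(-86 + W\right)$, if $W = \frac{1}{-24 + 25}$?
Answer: $1700$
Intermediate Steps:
$W = 1$ ($W = 1^{-1} = 1$)
$- 20 \left(-86 + W\right) = - 20 \left(-86 + 1\right) = \left(-20\right) \left(-85\right) = 1700$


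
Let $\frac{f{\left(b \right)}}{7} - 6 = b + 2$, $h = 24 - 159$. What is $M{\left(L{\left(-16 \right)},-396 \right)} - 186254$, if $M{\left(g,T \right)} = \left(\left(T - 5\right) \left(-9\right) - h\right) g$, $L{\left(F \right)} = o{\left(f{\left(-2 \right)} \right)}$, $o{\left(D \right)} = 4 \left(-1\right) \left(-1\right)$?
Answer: $-171278$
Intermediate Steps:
$h = -135$
$f{\left(b \right)} = 56 + 7 b$ ($f{\left(b \right)} = 42 + 7 \left(b + 2\right) = 42 + 7 \left(2 + b\right) = 42 + \left(14 + 7 b\right) = 56 + 7 b$)
$o{\left(D \right)} = 4$ ($o{\left(D \right)} = \left(-4\right) \left(-1\right) = 4$)
$L{\left(F \right)} = 4$
$M{\left(g,T \right)} = g \left(180 - 9 T\right)$ ($M{\left(g,T \right)} = \left(\left(T - 5\right) \left(-9\right) - -135\right) g = \left(\left(-5 + T\right) \left(-9\right) + 135\right) g = \left(\left(45 - 9 T\right) + 135\right) g = \left(180 - 9 T\right) g = g \left(180 - 9 T\right)$)
$M{\left(L{\left(-16 \right)},-396 \right)} - 186254 = 9 \cdot 4 \left(20 - -396\right) - 186254 = 9 \cdot 4 \left(20 + 396\right) - 186254 = 9 \cdot 4 \cdot 416 - 186254 = 14976 - 186254 = -171278$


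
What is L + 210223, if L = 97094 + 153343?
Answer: 460660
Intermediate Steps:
L = 250437
L + 210223 = 250437 + 210223 = 460660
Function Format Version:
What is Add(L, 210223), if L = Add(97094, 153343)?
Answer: 460660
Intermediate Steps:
L = 250437
Add(L, 210223) = Add(250437, 210223) = 460660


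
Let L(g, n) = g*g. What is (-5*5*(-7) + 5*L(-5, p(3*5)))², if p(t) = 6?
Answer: 90000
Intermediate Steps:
L(g, n) = g²
(-5*5*(-7) + 5*L(-5, p(3*5)))² = (-5*5*(-7) + 5*(-5)²)² = (-25*(-7) + 5*25)² = (175 + 125)² = 300² = 90000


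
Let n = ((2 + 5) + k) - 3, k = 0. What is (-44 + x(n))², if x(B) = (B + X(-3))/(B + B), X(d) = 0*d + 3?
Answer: 119025/64 ≈ 1859.8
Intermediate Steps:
X(d) = 3 (X(d) = 0 + 3 = 3)
n = 4 (n = ((2 + 5) + 0) - 3 = (7 + 0) - 3 = 7 - 3 = 4)
x(B) = (3 + B)/(2*B) (x(B) = (B + 3)/(B + B) = (3 + B)/((2*B)) = (3 + B)*(1/(2*B)) = (3 + B)/(2*B))
(-44 + x(n))² = (-44 + (½)*(3 + 4)/4)² = (-44 + (½)*(¼)*7)² = (-44 + 7/8)² = (-345/8)² = 119025/64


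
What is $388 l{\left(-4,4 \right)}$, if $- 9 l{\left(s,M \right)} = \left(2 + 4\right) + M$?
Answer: $- \frac{3880}{9} \approx -431.11$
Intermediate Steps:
$l{\left(s,M \right)} = - \frac{2}{3} - \frac{M}{9}$ ($l{\left(s,M \right)} = - \frac{\left(2 + 4\right) + M}{9} = - \frac{6 + M}{9} = - \frac{2}{3} - \frac{M}{9}$)
$388 l{\left(-4,4 \right)} = 388 \left(- \frac{2}{3} - \frac{4}{9}\right) = 388 \left(- \frac{10}{9}\right) = - \frac{3880}{9}$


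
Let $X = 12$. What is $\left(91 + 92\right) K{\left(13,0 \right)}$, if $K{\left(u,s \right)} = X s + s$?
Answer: $0$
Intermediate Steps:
$K{\left(u,s \right)} = 13 s$ ($K{\left(u,s \right)} = 12 s + s = 13 s$)
$\left(91 + 92\right) K{\left(13,0 \right)} = \left(91 + 92\right) 13 \cdot 0 = 183 \cdot 0 = 0$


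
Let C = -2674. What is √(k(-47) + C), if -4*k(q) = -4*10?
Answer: 6*I*√74 ≈ 51.614*I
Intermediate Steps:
k(q) = 10 (k(q) = -(-1)*10 = -¼*(-40) = 10)
√(k(-47) + C) = √(10 - 2674) = √(-2664) = 6*I*√74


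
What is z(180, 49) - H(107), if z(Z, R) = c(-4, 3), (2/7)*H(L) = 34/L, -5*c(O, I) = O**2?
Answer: -2307/535 ≈ -4.3121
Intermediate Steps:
c(O, I) = -O**2/5
H(L) = 119/L (H(L) = 7*(34/L)/2 = 119/L)
z(Z, R) = -16/5 (z(Z, R) = -1/5*(-4)**2 = -1/5*16 = -16/5)
z(180, 49) - H(107) = -16/5 - 119/107 = -2307/535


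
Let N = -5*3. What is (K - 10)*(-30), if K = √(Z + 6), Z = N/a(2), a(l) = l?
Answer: 300 - 15*I*√6 ≈ 300.0 - 36.742*I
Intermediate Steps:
N = -15
Z = -15/2 ≈ -7.5000
K = I*√6/2 (K = √(-15/2 + 6) = √(-3/2) = I*√6/2 ≈ 1.2247*I)
(K - 10)*(-30) = (I*√6/2 - 10)*(-30) = (-10 + I*√6/2)*(-30) = 300 - 15*I*√6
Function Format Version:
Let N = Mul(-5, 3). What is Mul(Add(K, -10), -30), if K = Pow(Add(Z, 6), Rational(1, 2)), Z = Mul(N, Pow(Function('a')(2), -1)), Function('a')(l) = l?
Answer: Add(300, Mul(-15, I, Pow(6, Rational(1, 2)))) ≈ Add(300.00, Mul(-36.742, I))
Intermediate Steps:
N = -15
Z = Rational(-15, 2) (Z = Mul(-15, Pow(2, -1)) = Mul(-15, Rational(1, 2)) = Rational(-15, 2) ≈ -7.5000)
K = Mul(Rational(1, 2), I, Pow(6, Rational(1, 2))) (K = Pow(Add(Rational(-15, 2), 6), Rational(1, 2)) = Pow(Rational(-3, 2), Rational(1, 2)) = Mul(Rational(1, 2), I, Pow(6, Rational(1, 2))) ≈ Mul(1.2247, I))
Mul(Add(K, -10), -30) = Mul(Add(Mul(Rational(1, 2), I, Pow(6, Rational(1, 2))), -10), -30) = Mul(Add(-10, Mul(Rational(1, 2), I, Pow(6, Rational(1, 2)))), -30) = Add(300, Mul(-15, I, Pow(6, Rational(1, 2))))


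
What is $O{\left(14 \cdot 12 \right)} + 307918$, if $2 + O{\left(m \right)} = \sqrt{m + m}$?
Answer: $307916 + 4 \sqrt{21} \approx 3.0793 \cdot 10^{5}$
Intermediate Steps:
$O{\left(m \right)} = -2 + \sqrt{2} \sqrt{m}$ ($O{\left(m \right)} = -2 + \sqrt{m + m} = -2 + \sqrt{2 m} = -2 + \sqrt{2} \sqrt{m}$)
$O{\left(14 \cdot 12 \right)} + 307918 = \left(-2 + \sqrt{2} \sqrt{14 \cdot 12}\right) + 307918 = \left(-2 + \sqrt{2} \sqrt{168}\right) + 307918 = \left(-2 + \sqrt{2} \cdot 2 \sqrt{42}\right) + 307918 = \left(-2 + 4 \sqrt{21}\right) + 307918 = 307916 + 4 \sqrt{21}$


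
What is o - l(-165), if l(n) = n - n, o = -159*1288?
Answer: -204792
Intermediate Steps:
o = -204792
l(n) = 0
o - l(-165) = -204792 - 1*0 = -204792 + 0 = -204792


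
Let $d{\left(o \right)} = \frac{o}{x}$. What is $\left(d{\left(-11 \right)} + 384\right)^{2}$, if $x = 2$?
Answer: $\frac{573049}{4} \approx 1.4326 \cdot 10^{5}$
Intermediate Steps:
$d{\left(o \right)} = \frac{o}{2}$
$\left(d{\left(-11 \right)} + 384\right)^{2} = \left(\frac{1}{2} \left(-11\right) + 384\right)^{2} = \left(- \frac{11}{2} + 384\right)^{2} = \left(\frac{757}{2}\right)^{2} = \frac{573049}{4}$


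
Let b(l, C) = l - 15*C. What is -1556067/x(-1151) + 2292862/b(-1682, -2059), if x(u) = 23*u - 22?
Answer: 106191203291/773733485 ≈ 137.25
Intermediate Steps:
x(u) = -22 + 23*u
-1556067/x(-1151) + 2292862/b(-1682, -2059) = -1556067/(-22 + 23*(-1151)) + 2292862/(-1682 - 15*(-2059)) = -1556067/(-22 - 26473) + 2292862/(-1682 + 30885) = -1556067/(-26495) + 2292862/29203 = -1556067*(-1/26495) + 2292862*(1/29203) = 1556067/26495 + 2292862/29203 = 106191203291/773733485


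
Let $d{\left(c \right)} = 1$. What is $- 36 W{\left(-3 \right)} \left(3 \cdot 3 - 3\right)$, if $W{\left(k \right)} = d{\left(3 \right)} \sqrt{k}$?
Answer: $- 216 i \sqrt{3} \approx - 374.12 i$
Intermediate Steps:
$W{\left(k \right)} = \sqrt{k}$ ($W{\left(k \right)} = 1 \sqrt{k} = \sqrt{k}$)
$- 36 W{\left(-3 \right)} \left(3 \cdot 3 - 3\right) = - 36 \sqrt{-3} \left(3 \cdot 3 - 3\right) = - 36 i \sqrt{3} \left(9 - 3\right) = - 36 i \sqrt{3} \cdot 6 = - 216 i \sqrt{3}$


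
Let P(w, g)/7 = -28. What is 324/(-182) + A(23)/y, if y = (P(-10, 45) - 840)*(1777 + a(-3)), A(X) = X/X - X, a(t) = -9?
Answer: -1630357/915824 ≈ -1.7802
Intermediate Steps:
A(X) = 1 - X
P(w, g) = -196 (P(w, g) = 7*(-28) = -196)
y = -1831648 (y = (-196 - 840)*(1777 - 9) = -1036*1768 = -1831648)
324/(-182) + A(23)/y = 324/(-182) + (1 - 1*23)/(-1831648) = 324*(-1/182) + (1 - 23)*(-1/1831648) = -162/91 - 22*(-1/1831648) = -162/91 + 11/915824 = -1630357/915824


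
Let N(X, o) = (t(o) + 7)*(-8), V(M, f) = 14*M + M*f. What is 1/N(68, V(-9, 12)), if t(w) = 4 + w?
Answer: 1/1784 ≈ 0.00056054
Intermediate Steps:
N(X, o) = -88 - 8*o (N(X, o) = ((4 + o) + 7)*(-8) = (11 + o)*(-8) = -88 - 8*o)
1/N(68, V(-9, 12)) = 1/(-88 - (-72)*(14 + 12)) = 1/(-88 - (-72)*26) = 1/(-88 - 8*(-234)) = 1/(-88 + 1872) = 1/1784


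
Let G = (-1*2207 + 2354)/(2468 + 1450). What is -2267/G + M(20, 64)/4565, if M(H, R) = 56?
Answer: -13515601886/223685 ≈ -60423.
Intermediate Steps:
G = 49/1306 (G = (-2207 + 2354)/3918 = 147*(1/3918) = 49/1306 ≈ 0.037519)
-2267/G + M(20, 64)/4565 = -2267/49/1306 + 56/4565 = -2267*1306/49 + 56*(1/4565) = -2960702/49 + 56/4565 = -13515601886/223685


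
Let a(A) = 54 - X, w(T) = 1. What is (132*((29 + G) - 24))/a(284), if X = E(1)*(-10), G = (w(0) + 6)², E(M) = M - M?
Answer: 132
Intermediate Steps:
E(M) = 0
G = 49 (G = (1 + 6)² = 7² = 49)
X = 0 (X = 0*(-10) = 0)
a(A) = 54 (a(A) = 54 - 1*0 = 54 + 0 = 54)
(132*((29 + G) - 24))/a(284) = (132*((29 + 49) - 24))/54 = (132*(78 - 24))*(1/54) = (132*54)*(1/54) = 7128*(1/54) = 132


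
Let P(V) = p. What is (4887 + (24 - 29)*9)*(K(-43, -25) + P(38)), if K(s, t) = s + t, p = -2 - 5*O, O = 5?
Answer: -459990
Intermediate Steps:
p = -27 (p = -2 - 5*5 = -2 - 25 = -27)
P(V) = -27
(4887 + (24 - 29)*9)*(K(-43, -25) + P(38)) = (4887 + (24 - 29)*9)*((-43 - 25) - 27) = (4887 - 5*9)*(-68 - 27) = (4887 - 45)*(-95) = 4842*(-95) = -459990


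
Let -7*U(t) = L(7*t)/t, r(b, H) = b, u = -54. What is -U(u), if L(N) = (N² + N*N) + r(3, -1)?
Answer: -95257/126 ≈ -756.01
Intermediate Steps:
L(N) = 3 + 2*N² (L(N) = (N² + N*N) + 3 = (N² + N²) + 3 = 2*N² + 3 = 3 + 2*N²)
U(t) = -(3 + 98*t²)/(7*t) (U(t) = -(3 + 2*(7*t)²)/(7*t) = -(3 + 2*(49*t²))/(7*t) = -(3 + 98*t²)/(7*t))
-U(u) = -(-14*(-54) - 3/7/(-54)) = -(756 - 3/7*(-1/54)) = -(756 + 1/126) = -1*95257/126 = -95257/126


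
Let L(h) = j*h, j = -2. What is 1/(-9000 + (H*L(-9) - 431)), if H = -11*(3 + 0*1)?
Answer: -1/10025 ≈ -9.9751e-5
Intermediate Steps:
L(h) = -2*h
H = -33 (H = -11*(3 + 0) = -11*3 = -33)
1/(-9000 + (H*L(-9) - 431)) = 1/(-9000 + (-(-66)*(-9) - 431)) = 1/(-9000 + (-33*18 - 431)) = 1/(-9000 + (-594 - 431)) = 1/(-9000 - 1025) = 1/(-10025) = -1/10025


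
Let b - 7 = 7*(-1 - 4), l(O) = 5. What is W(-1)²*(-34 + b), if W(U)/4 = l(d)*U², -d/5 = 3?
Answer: -24800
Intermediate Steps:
d = -15 (d = -5*3 = -15)
b = -28 (b = 7 + 7*(-1 - 4) = 7 + 7*(-5) = 7 - 35 = -28)
W(U) = 20*U² (W(U) = 4*(5*U²) = 20*U²)
W(-1)²*(-34 + b) = (20*(-1)²)²*(-34 - 28) = (20*1)²*(-62) = 20²*(-62) = 400*(-62) = -24800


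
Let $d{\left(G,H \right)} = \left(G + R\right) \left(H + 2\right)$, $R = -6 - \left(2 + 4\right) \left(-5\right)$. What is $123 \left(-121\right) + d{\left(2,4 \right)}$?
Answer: $-14727$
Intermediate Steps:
$R = 24$ ($R = -6 - 6 \left(-5\right) = -6 - -30 = -6 + 30 = 24$)
$d{\left(G,H \right)} = \left(2 + H\right) \left(24 + G\right)$ ($d{\left(G,H \right)} = \left(G + 24\right) \left(H + 2\right) = \left(24 + G\right) \left(2 + H\right) = \left(2 + H\right) \left(24 + G\right)$)
$123 \left(-121\right) + d{\left(2,4 \right)} = 123 \left(-121\right) + \left(48 + 2 \cdot 2 + 24 \cdot 4 + 2 \cdot 4\right) = -14883 + \left(48 + 4 + 96 + 8\right) = -14883 + 156 = -14727$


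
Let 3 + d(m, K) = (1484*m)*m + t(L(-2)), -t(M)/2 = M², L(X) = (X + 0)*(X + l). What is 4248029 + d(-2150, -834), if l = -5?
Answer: 6864037634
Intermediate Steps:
L(X) = X*(-5 + X) (L(X) = (X + 0)*(X - 5) = X*(-5 + X))
t(M) = -2*M²
d(m, K) = -395 + 1484*m² (d(m, K) = -3 + ((1484*m)*m - 2*4*(-5 - 2)²) = -3 + (1484*m² - 2*(-2*(-7))²) = -3 + (1484*m² - 2*14²) = -3 + (1484*m² - 2*196) = -3 + (1484*m² - 392) = -3 + (-392 + 1484*m²) = -395 + 1484*m²)
4248029 + d(-2150, -834) = 4248029 + (-395 + 1484*(-2150)²) = 4248029 + (-395 + 1484*4622500) = 4248029 + (-395 + 6859790000) = 4248029 + 6859789605 = 6864037634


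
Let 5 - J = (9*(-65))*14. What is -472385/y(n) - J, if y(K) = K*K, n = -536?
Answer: -2354863105/287296 ≈ -8196.6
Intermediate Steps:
J = 8195 (J = 5 - 9*(-65)*14 = 5 - (-585)*14 = 5 - 1*(-8190) = 5 + 8190 = 8195)
y(K) = K²
-472385/y(n) - J = -472385/((-536)²) - 1*8195 = -472385/287296 - 8195 = -2354863105/287296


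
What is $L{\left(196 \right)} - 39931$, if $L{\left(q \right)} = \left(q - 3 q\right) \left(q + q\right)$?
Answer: $-193595$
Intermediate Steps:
$L{\left(q \right)} = - 4 q^{2}$ ($L{\left(q \right)} = - 2 q 2 q = - 4 q^{2}$)
$L{\left(196 \right)} - 39931 = - 4 \cdot 196^{2} - 39931 = \left(-4\right) 38416 - 39931 = -153664 - 39931 = -193595$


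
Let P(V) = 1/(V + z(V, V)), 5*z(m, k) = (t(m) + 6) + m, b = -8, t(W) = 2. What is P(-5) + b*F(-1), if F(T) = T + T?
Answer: 347/22 ≈ 15.773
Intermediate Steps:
F(T) = 2*T
z(m, k) = 8/5 + m/5 (z(m, k) = ((2 + 6) + m)/5 = (8 + m)/5 = 8/5 + m/5)
P(V) = 1/(8/5 + 6*V/5) (P(V) = 1/(V + (8/5 + V/5)) = 1/(8/5 + 6*V/5))
P(-5) + b*F(-1) = 5/(2*(4 + 3*(-5))) - 16*(-1) = 5/(2*(4 - 15)) - 8*(-2) = (5/2)/(-11) + 16 = (5/2)*(-1/11) + 16 = -5/22 + 16 = 347/22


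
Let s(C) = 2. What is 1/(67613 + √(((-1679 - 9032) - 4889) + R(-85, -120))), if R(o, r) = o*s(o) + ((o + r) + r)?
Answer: 67613/4571533864 - I*√16095/4571533864 ≈ 1.479e-5 - 2.7751e-8*I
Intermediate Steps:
R(o, r) = 2*r + 3*o (R(o, r) = o*2 + ((o + r) + r) = 2*o + (o + 2*r) = 2*r + 3*o)
1/(67613 + √(((-1679 - 9032) - 4889) + R(-85, -120))) = 1/(67613 + √(((-1679 - 9032) - 4889) + (2*(-120) + 3*(-85)))) = 1/(67613 + √((-10711 - 4889) + (-240 - 255))) = 1/(67613 + √(-15600 - 495)) = 1/(67613 + √(-16095)) = 1/(67613 + I*√16095)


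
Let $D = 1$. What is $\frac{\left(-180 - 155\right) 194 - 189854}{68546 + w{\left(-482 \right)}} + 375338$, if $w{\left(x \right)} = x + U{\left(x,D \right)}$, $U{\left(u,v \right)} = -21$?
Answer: $\frac{8512956230}{22681} \approx 3.7533 \cdot 10^{5}$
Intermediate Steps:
$w{\left(x \right)} = -21 + x$ ($w{\left(x \right)} = x - 21 = -21 + x$)
$\frac{\left(-180 - 155\right) 194 - 189854}{68546 + w{\left(-482 \right)}} + 375338 = \frac{\left(-180 - 155\right) 194 - 189854}{68546 - 503} + 375338 = \frac{\left(-335\right) 194 - 189854}{68546 - 503} + 375338 = \frac{-64990 - 189854}{68043} + 375338 = \left(-254844\right) \frac{1}{68043} + 375338 = - \frac{84948}{22681} + 375338 = \frac{8512956230}{22681}$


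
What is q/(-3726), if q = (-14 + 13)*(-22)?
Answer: -11/1863 ≈ -0.0059045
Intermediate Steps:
q = 22 (q = -1*(-22) = 22)
q/(-3726) = 22/(-3726) = 22*(-1/3726) = -11/1863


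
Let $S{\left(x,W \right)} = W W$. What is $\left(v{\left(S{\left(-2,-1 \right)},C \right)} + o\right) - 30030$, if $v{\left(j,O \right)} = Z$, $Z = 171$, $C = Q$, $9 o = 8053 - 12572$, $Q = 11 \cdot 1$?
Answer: $- \frac{273250}{9} \approx -30361.0$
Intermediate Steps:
$S{\left(x,W \right)} = W^{2}$
$Q = 11$
$o = - \frac{4519}{9}$ ($o = \frac{8053 - 12572}{9} = \frac{1}{9} \left(-4519\right) = - \frac{4519}{9} \approx -502.11$)
$C = 11$
$v{\left(j,O \right)} = 171$
$\left(v{\left(S{\left(-2,-1 \right)},C \right)} + o\right) - 30030 = \left(171 - \frac{4519}{9}\right) - 30030 = - \frac{2980}{9} - 30030 = - \frac{273250}{9}$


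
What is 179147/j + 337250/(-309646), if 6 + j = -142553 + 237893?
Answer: 11660380231/14759895882 ≈ 0.79000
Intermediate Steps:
j = 95334 (j = -6 + (-142553 + 237893) = -6 + 95340 = 95334)
179147/j + 337250/(-309646) = 179147/95334 + 337250/(-309646) = 179147*(1/95334) + 337250*(-1/309646) = 179147/95334 - 168625/154823 = 11660380231/14759895882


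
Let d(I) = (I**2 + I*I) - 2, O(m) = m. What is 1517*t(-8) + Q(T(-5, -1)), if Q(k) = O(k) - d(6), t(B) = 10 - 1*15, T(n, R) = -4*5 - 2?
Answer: -7677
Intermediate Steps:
d(I) = -2 + 2*I**2 (d(I) = (I**2 + I**2) - 2 = 2*I**2 - 2 = -2 + 2*I**2)
T(n, R) = -22 (T(n, R) = -20 - 2 = -22)
t(B) = -5 (t(B) = 10 - 15 = -5)
Q(k) = -70 + k (Q(k) = k - (-2 + 2*6**2) = k - (-2 + 2*36) = k - (-2 + 72) = k - 1*70 = k - 70 = -70 + k)
1517*t(-8) + Q(T(-5, -1)) = 1517*(-5) + (-70 - 22) = -7585 - 92 = -7677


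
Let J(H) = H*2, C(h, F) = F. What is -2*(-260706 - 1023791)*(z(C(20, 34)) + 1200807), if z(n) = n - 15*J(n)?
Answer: 3082332950074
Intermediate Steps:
J(H) = 2*H
z(n) = -29*n (z(n) = n - 30*n = -29*n)
-2*(-260706 - 1023791)*(z(C(20, 34)) + 1200807) = -2*(-260706 - 1023791)*(-29*34 + 1200807) = -(-2568994)*(-986 + 1200807) = -(-2568994)*1199821 = -2*(-1541166475037) = 3082332950074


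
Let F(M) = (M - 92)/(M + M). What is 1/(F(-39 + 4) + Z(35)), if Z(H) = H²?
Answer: 70/85877 ≈ 0.00081512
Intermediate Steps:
F(M) = (-92 + M)/(2*M) (F(M) = (-92 + M)/((2*M)) = (-92 + M)*(1/(2*M)) = (-92 + M)/(2*M))
1/(F(-39 + 4) + Z(35)) = 1/((-92 + (-39 + 4))/(2*(-39 + 4)) + 35²) = 1/((½)*(-92 - 35)/(-35) + 1225) = 1/((½)*(-1/35)*(-127) + 1225) = 1/(127/70 + 1225) = 1/(85877/70) = 70/85877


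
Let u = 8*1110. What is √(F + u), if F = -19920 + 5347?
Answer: I*√5693 ≈ 75.452*I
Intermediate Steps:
u = 8880
F = -14573
√(F + u) = √(-14573 + 8880) = √(-5693) = I*√5693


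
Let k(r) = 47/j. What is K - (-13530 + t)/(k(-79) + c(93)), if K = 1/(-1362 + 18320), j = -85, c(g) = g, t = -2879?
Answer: 5913108182/33313991 ≈ 177.50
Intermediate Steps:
K = 1/16958 ≈ 5.8969e-5
k(r) = -47/85 (k(r) = 47/(-85) = 47*(-1/85) = -47/85)
K - (-13530 + t)/(k(-79) + c(93)) = 1/16958 - (-13530 - 2879)/(-47/85 + 93) = 1/16958 - (-16409)/7858/85 = 1/16958 - (-16409)*85/7858 = 1/16958 - 1*(-1394765/7858) = 1/16958 + 1394765/7858 = 5913108182/33313991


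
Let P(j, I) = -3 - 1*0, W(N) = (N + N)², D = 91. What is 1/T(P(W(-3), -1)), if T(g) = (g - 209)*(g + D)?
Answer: -1/18656 ≈ -5.3602e-5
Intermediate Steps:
W(N) = 4*N² (W(N) = (2*N)² = 4*N²)
P(j, I) = -3 (P(j, I) = -3 + 0 = -3)
T(g) = (-209 + g)*(91 + g) (T(g) = (g - 209)*(g + 91) = (-209 + g)*(91 + g))
1/T(P(W(-3), -1)) = 1/(-19019 + (-3)² - 118*(-3)) = 1/(-19019 + 9 + 354) = 1/(-18656) = -1/18656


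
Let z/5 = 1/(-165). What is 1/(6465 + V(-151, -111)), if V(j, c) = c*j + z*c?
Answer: 11/255523 ≈ 4.3049e-5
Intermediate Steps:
z = -1/33 (z = 5/(-165) = 5*(-1/165) = -1/33 ≈ -0.030303)
V(j, c) = -c/33 + c*j (V(j, c) = c*j - c/33 = -c/33 + c*j)
1/(6465 + V(-151, -111)) = 1/(6465 - 111*(-1/33 - 151)) = 1/(6465 - 111*(-4984/33)) = 1/(6465 + 184408/11) = 1/(255523/11) = 11/255523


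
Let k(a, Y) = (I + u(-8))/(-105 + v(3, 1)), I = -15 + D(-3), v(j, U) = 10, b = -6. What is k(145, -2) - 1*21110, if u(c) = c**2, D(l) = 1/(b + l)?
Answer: -3609898/171 ≈ -21111.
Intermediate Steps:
D(l) = 1/(-6 + l)
I = -136/9 (I = -15 + 1/(-6 - 3) = -15 + 1/(-9) = -15 - 1/9 = -136/9 ≈ -15.111)
k(a, Y) = -88/171 (k(a, Y) = (-136/9 + (-8)**2)/(-105 + 10) = (-136/9 + 64)/(-95) = (440/9)*(-1/95) = -88/171)
k(145, -2) - 1*21110 = -88/171 - 1*21110 = -88/171 - 21110 = -3609898/171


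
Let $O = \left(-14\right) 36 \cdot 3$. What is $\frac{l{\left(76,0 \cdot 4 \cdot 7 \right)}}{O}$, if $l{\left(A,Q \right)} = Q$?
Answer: $0$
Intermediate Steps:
$O = -1512$ ($O = \left(-504\right) 3 = -1512$)
$\frac{l{\left(76,0 \cdot 4 \cdot 7 \right)}}{O} = \frac{0 \cdot 4 \cdot 7}{-1512} = 0 \cdot 7 \left(- \frac{1}{1512}\right) = 0 \left(- \frac{1}{1512}\right) = 0$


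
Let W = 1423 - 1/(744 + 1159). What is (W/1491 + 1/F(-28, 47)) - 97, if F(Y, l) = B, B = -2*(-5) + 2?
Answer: -1089123061/11349492 ≈ -95.962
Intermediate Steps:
W = 2707968/1903 (W = 1423 - 1/1903 = 2707968/1903 ≈ 1423.0)
B = 12 (B = 10 + 2 = 12)
F(Y, l) = 12
(W/1491 + 1/F(-28, 47)) - 97 = ((2707968/1903)/1491 + 1/12) - 97 = ((2707968/1903)*(1/1491) + 1/12) - 97 = (902656/945791 + 1/12) - 97 = 11777663/11349492 - 97 = -1089123061/11349492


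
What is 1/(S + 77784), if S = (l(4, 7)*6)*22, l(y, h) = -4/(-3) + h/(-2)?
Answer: 1/77498 ≈ 1.2904e-5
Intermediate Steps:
l(y, h) = 4/3 - h/2 (l(y, h) = -4*(-1/3) + h*(-1/2) = 4/3 - h/2)
S = -286 (S = ((4/3 - 1/2*7)*6)*22 = ((4/3 - 7/2)*6)*22 = -13/6*6*22 = -13*22 = -286)
1/(S + 77784) = 1/(-286 + 77784) = 1/77498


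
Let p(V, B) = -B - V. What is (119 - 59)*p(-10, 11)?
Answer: -60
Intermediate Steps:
(119 - 59)*p(-10, 11) = (119 - 59)*(-1*11 - 1*(-10)) = 60*(-11 + 10) = 60*(-1) = -60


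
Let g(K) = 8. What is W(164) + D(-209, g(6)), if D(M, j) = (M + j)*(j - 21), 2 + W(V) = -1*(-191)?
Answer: 2802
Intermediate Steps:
W(V) = 189 (W(V) = -2 - 1*(-191) = -2 + 191 = 189)
D(M, j) = (-21 + j)*(M + j) (D(M, j) = (M + j)*(-21 + j) = (-21 + j)*(M + j))
W(164) + D(-209, g(6)) = 189 + (8² - 21*(-209) - 21*8 - 209*8) = 189 + (64 + 4389 - 168 - 1672) = 189 + 2613 = 2802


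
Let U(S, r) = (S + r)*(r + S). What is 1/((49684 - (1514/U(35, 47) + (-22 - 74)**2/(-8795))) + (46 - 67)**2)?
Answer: 29568790/1482159925127 ≈ 1.9950e-5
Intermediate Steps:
U(S, r) = (S + r)**2 (U(S, r) = (S + r)*(S + r) = (S + r)**2)
1/((49684 - (1514/U(35, 47) + (-22 - 74)**2/(-8795))) + (46 - 67)**2) = 1/((49684 - (1514/((35 + 47)**2) + (-22 - 74)**2/(-8795))) + (46 - 67)**2) = 1/((49684 - (1514/(82**2) + (-96)**2*(-1/8795))) + (-21)**2) = 1/((49684 - (1514/6724 + 9216*(-1/8795))) + 441) = 1/((49684 - (1514*(1/6724) - 9216/8795)) + 441) = 1/((49684 - (757/3362 - 9216/8795)) + 441) = 1/((49684 - 1*(-24326377/29568790)) + 441) = 1/((49684 + 24326377/29568790) + 441) = 1/(1469120088737/29568790 + 441) = 1/(1482159925127/29568790) = 29568790/1482159925127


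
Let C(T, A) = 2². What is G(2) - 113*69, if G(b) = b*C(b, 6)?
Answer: -7789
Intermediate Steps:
C(T, A) = 4
G(b) = 4*b (G(b) = b*4 = 4*b)
G(2) - 113*69 = 4*2 - 113*69 = 8 - 7797 = -7789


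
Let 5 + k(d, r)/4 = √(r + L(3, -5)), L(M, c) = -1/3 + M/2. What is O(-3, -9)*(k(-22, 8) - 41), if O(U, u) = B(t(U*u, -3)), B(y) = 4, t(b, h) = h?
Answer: -244 + 8*√330/3 ≈ -195.56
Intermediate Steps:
O(U, u) = 4
L(M, c) = -⅓ + M/2 (L(M, c) = -1*⅓ + M*(½) = -⅓ + M/2)
k(d, r) = -20 + 4*√(7/6 + r) (k(d, r) = -20 + 4*√(r + (-⅓ + (½)*3)) = -20 + 4*√(r + (-⅓ + 3/2)) = -20 + 4*√(r + 7/6) = -20 + 4*√(7/6 + r))
O(-3, -9)*(k(-22, 8) - 41) = 4*((-20 + 2*√(42 + 36*8)/3) - 41) = 4*((-20 + 2*√(42 + 288)/3) - 41) = 4*((-20 + 2*√330/3) - 41) = 4*(-61 + 2*√330/3) = -244 + 8*√330/3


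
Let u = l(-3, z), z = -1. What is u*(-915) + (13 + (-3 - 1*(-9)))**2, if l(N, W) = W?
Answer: 1276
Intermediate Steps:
u = -1
u*(-915) + (13 + (-3 - 1*(-9)))**2 = -1*(-915) + (13 + (-3 - 1*(-9)))**2 = 915 + (13 + (-3 + 9))**2 = 915 + (13 + 6)**2 = 915 + 19**2 = 915 + 361 = 1276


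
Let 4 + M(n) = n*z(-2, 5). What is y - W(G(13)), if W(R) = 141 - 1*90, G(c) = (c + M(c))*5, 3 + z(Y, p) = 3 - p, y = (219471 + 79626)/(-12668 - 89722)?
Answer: -1840329/34130 ≈ -53.921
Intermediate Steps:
y = -99699/34130 (y = 299097/(-102390) = 299097*(-1/102390) = -99699/34130 ≈ -2.9212)
z(Y, p) = -p (z(Y, p) = -3 + (3 - p) = -p)
M(n) = -4 - 5*n (M(n) = -4 + n*(-1*5) = -4 + n*(-5) = -4 - 5*n)
G(c) = -20 - 20*c (G(c) = (c + (-4 - 5*c))*5 = (-4 - 4*c)*5 = -20 - 20*c)
W(R) = 51 (W(R) = 141 - 90 = 51)
y - W(G(13)) = -99699/34130 - 1*51 = -99699/34130 - 51 = -1840329/34130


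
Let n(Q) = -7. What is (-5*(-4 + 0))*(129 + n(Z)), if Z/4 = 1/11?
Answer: 2440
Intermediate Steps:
Z = 4/11 ≈ 0.36364
(-5*(-4 + 0))*(129 + n(Z)) = (-5*(-4 + 0))*(129 - 7) = -5*(-4)*122 = 20*122 = 2440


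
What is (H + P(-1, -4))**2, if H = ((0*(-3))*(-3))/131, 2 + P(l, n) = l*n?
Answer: 4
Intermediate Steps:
P(l, n) = -2 + l*n
H = 0 (H = (0*(-3))*(1/131) = 0*(1/131) = 0)
(H + P(-1, -4))**2 = (0 + (-2 - 1*(-4)))**2 = (0 + (-2 + 4))**2 = (0 + 2)**2 = 2**2 = 4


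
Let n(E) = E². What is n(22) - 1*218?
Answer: 266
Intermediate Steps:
n(22) - 1*218 = 22² - 1*218 = 484 - 218 = 266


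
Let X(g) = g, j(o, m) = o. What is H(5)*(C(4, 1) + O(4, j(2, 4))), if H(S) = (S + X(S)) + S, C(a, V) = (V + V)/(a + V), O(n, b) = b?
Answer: 36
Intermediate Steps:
C(a, V) = 2*V/(V + a) (C(a, V) = (2*V)/(V + a) = 2*V/(V + a))
H(S) = 3*S (H(S) = (S + S) + S = 2*S + S = 3*S)
H(5)*(C(4, 1) + O(4, j(2, 4))) = (3*5)*(2*1/(1 + 4) + 2) = 15*(2*1/5 + 2) = 15*(2*1*(⅕) + 2) = 15*(⅖ + 2) = 15*(12/5) = 36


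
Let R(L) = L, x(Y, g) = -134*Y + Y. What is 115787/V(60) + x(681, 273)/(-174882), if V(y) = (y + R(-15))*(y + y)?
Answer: 3456359389/157393800 ≈ 21.960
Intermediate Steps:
x(Y, g) = -133*Y
V(y) = 2*y*(-15 + y) (V(y) = (y - 15)*(y + y) = (-15 + y)*(2*y) = 2*y*(-15 + y))
115787/V(60) + x(681, 273)/(-174882) = 115787/((2*60*(-15 + 60))) - 133*681/(-174882) = 115787/((2*60*45)) - 90573*(-1/174882) = 115787/5400 + 30191/58294 = 3456359389/157393800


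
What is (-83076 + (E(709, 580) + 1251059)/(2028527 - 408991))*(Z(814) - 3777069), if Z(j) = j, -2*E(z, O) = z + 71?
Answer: 508069892672119085/1619536 ≈ 3.1371e+11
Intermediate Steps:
E(z, O) = -71/2 - z/2 (E(z, O) = -(z + 71)/2 = -(71 + z)/2 = -71/2 - z/2)
(-83076 + (E(709, 580) + 1251059)/(2028527 - 408991))*(Z(814) - 3777069) = (-83076 + ((-71/2 - ½*709) + 1251059)/(2028527 - 408991))*(814 - 3777069) = (-83076 + ((-71/2 - 709/2) + 1251059)/1619536)*(-3776255) = (-83076 + (-390 + 1251059)*(1/1619536))*(-3776255) = (-83076 + 1250669*(1/1619536))*(-3776255) = (-83076 + 1250669/1619536)*(-3776255) = -134543322067/1619536*(-3776255) = 508069892672119085/1619536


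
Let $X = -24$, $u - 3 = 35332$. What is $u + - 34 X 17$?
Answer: $49207$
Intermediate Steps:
$u = 35335$ ($u = 3 + 35332 = 35335$)
$u + - 34 X 17 = 35335 + \left(-34\right) \left(-24\right) 17 = 35335 + 816 \cdot 17 = 35335 + 13872 = 49207$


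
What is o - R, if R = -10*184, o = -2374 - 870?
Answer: -1404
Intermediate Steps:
o = -3244
R = -1840
o - R = -3244 - 1*(-1840) = -3244 + 1840 = -1404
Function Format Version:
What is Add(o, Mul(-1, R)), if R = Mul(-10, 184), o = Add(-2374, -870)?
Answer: -1404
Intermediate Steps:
o = -3244
R = -1840
Add(o, Mul(-1, R)) = Add(-3244, Mul(-1, -1840)) = Add(-3244, 1840) = -1404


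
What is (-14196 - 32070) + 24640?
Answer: -21626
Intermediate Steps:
(-14196 - 32070) + 24640 = -46266 + 24640 = -21626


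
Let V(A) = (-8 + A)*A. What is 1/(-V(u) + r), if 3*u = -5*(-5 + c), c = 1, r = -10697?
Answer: -9/96193 ≈ -9.3562e-5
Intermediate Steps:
u = 20/3 (u = (-5*(-5 + 1))/3 = (-5*(-4))/3 = (1/3)*20 = 20/3 ≈ 6.6667)
V(A) = A*(-8 + A)
1/(-V(u) + r) = 1/(-20*(-8 + 20/3)/3 - 10697) = 1/(-20*(-4)/(3*3) - 10697) = 1/(-1*(-80/9) - 10697) = 1/(80/9 - 10697) = 1/(-96193/9) = -9/96193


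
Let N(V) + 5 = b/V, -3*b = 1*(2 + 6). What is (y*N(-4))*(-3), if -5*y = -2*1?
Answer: 26/5 ≈ 5.2000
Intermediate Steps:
y = ⅖ (y = -(-2)/5 = -⅕*(-2) = ⅖ ≈ 0.40000)
b = -8/3 (b = -(2 + 6)/3 = -8/3 ≈ -2.6667)
N(V) = -5 - 8/(3*V)
(y*N(-4))*(-3) = (2*(-5 - 8/3/(-4))/5)*(-3) = (2*(-5 - 8/3*(-¼))/5)*(-3) = (2*(-5 + ⅔)/5)*(-3) = ((⅖)*(-13/3))*(-3) = -26/15*(-3) = 26/5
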